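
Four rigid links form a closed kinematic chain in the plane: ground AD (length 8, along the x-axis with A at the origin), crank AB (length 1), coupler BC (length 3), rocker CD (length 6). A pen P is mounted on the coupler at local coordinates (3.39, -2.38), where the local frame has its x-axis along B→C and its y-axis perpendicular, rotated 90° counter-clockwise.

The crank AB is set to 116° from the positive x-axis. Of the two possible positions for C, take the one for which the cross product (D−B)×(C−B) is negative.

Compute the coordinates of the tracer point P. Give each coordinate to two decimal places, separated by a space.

1.05 -2.97

A=(0,0), D=(8.00,0)
B = A + 1.00·(cos116°, sin116°) = (-0.4384, 0.8988)
|BD| = 8.4861
circle(B,3.00) ∩ circle(D,6.00): a=2.6522, h=1.4021
  candidates: C₊=(2.3474,2.0121) cross=11.898; C₋=(2.0504,-0.7763) cross=-11.898
  mode - wants cross < 0 → take C=(2.0504,-0.7763) (cross=-11.898)
ex = (C−B)/|BC| = (0.8296,-0.5584); ey = (0.5584,0.8296)
P = B + 3.39·ex + -2.38·ey = (1.0451,-2.9685)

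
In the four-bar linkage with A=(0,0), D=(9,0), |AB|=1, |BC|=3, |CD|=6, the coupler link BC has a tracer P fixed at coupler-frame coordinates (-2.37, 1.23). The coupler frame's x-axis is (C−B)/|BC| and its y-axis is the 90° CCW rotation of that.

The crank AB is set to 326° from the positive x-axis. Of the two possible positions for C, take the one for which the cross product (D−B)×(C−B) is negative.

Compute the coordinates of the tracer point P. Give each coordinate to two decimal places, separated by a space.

-0.55 1.73

A=(0,0), D=(9.00,0)
B = A + 1.00·(cos326°, sin326°) = (0.8290, -0.5592)
|BD| = 8.1901
circle(B,3.00) ∩ circle(D,6.00): a=2.4467, h=1.7360
  candidates: C₊=(3.1515,1.3398) cross=14.218; C₋=(3.3886,-2.1241) cross=-14.218
  mode - wants cross < 0 → take C=(3.3886,-2.1241) (cross=-14.218)
ex = (C−B)/|BC| = (0.8532,-0.5216); ey = (0.5216,0.8532)
P = B + -2.37·ex + 1.23·ey = (-0.5514,1.7265)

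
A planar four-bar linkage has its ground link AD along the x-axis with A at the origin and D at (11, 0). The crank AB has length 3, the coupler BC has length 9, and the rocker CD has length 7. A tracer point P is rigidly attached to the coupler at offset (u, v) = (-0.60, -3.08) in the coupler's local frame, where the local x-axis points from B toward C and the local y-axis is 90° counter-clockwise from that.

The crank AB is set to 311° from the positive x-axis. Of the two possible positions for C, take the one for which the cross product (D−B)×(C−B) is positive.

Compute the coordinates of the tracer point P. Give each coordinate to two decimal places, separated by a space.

A=(0,0), D=(11.00,0)
B = A + 3.00·(cos311°, sin311°) = (1.9682, -2.2641)
|BD| = 9.3113
circle(B,9.00) ∩ circle(D,7.00): a=6.3740, h=6.3539
  candidates: C₊=(6.6058,5.4490) cross=59.163; C₋=(9.6959,-6.8774) cross=-59.163
  mode + wants cross > 0 → take C=(6.6058,5.4490) (cross=59.163)
ex = (C−B)/|BC| = (0.5153,0.8570); ey = (-0.8570,0.5153)
P = B + -0.60·ex + -3.08·ey = (4.2986,-4.3654)

4.30 -4.37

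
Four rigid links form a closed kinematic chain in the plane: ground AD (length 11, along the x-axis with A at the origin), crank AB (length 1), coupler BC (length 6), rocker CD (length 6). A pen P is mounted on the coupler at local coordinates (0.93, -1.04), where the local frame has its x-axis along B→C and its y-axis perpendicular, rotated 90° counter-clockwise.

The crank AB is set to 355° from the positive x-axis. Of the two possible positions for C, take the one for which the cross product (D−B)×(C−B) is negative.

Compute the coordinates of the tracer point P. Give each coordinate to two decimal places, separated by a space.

1.21 -1.47

A=(0,0), D=(11.00,0)
B = A + 1.00·(cos355°, sin355°) = (0.9962, -0.0872)
|BD| = 10.0042
circle(B,6.00) ∩ circle(D,6.00): a=5.0021, h=3.3135
  candidates: C₊=(5.9692,3.2698) cross=33.149; C₋=(6.0270,-3.3569) cross=-33.149
  mode - wants cross < 0 → take C=(6.0270,-3.3569) (cross=-33.149)
ex = (C−B)/|BC| = (0.8385,-0.5450); ey = (0.5450,0.8385)
P = B + 0.93·ex + -1.04·ey = (1.2092,-1.4660)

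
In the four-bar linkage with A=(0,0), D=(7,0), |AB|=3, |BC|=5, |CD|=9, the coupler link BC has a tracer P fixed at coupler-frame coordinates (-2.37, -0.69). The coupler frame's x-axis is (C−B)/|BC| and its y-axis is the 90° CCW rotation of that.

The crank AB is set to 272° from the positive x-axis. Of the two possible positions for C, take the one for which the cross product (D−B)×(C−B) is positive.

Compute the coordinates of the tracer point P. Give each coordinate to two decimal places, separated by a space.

A=(0,0), D=(7.00,0)
B = A + 3.00·(cos272°, sin272°) = (0.1047, -2.9982)
|BD| = 7.5189
circle(B,5.00) ∩ circle(D,9.00): a=0.0355, h=4.9999
  candidates: C₊=(-1.8564,1.6012) cross=37.594; C₋=(2.1310,-7.5692) cross=-37.594
  mode + wants cross > 0 → take C=(-1.8564,1.6012) (cross=37.594)
ex = (C−B)/|BC| = (-0.3922,0.9199); ey = (-0.9199,-0.3922)
P = B + -2.37·ex + -0.69·ey = (1.6690,-4.9076)

1.67 -4.91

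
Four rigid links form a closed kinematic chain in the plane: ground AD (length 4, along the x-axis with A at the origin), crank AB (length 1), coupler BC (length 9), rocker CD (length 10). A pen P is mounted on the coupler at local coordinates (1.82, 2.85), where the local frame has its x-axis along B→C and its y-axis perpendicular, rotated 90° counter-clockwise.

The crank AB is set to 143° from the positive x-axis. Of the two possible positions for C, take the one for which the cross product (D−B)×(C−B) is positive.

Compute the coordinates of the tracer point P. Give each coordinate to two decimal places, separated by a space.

-3.29 2.89

A=(0,0), D=(4.00,0)
B = A + 1.00·(cos143°, sin143°) = (-0.7986, 0.6018)
|BD| = 4.8362
circle(B,9.00) ∩ circle(D,10.00): a=0.4538, h=8.9886
  candidates: C₊=(0.7701,9.4640) cross=43.471; C₋=(-1.4669,-8.3733) cross=-43.471
  mode + wants cross > 0 → take C=(0.7701,9.4640) (cross=43.471)
ex = (C−B)/|BC| = (0.1743,0.9847); ey = (-0.9847,0.1743)
P = B + 1.82·ex + 2.85·ey = (-3.2878,2.8907)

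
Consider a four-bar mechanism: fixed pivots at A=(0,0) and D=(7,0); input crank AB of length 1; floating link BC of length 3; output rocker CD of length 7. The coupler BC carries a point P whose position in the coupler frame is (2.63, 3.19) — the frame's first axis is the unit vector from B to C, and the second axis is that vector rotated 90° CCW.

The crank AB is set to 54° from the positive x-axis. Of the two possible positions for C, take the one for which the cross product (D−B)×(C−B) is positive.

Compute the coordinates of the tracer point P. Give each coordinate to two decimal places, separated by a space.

-2.11 3.94

A=(0,0), D=(7.00,0)
B = A + 1.00·(cos54°, sin54°) = (0.5878, 0.8090)
|BD| = 6.4630
circle(B,3.00) ∩ circle(D,7.00): a=0.1370, h=2.9969
  candidates: C₊=(1.0989,3.7652) cross=19.369; C₋=(0.3486,-2.1814) cross=-19.369
  mode + wants cross > 0 → take C=(1.0989,3.7652) (cross=19.369)
ex = (C−B)/|BC| = (0.1704,0.9854); ey = (-0.9854,0.1704)
P = B + 2.63·ex + 3.19·ey = (-2.1075,3.9440)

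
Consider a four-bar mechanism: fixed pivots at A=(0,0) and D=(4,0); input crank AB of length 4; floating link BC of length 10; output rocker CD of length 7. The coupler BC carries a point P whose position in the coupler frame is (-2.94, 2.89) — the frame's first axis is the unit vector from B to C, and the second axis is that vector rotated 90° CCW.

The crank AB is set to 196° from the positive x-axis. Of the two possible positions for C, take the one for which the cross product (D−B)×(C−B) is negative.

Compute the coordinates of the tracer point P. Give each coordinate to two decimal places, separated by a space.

-4.52 2.96

A=(0,0), D=(4.00,0)
B = A + 4.00·(cos196°, sin196°) = (-3.8450, -1.1025)
|BD| = 7.9221
circle(B,10.00) ∩ circle(D,7.00): a=7.1799, h=6.9605
  candidates: C₊=(2.2963,6.7895) cross=55.142; C₋=(4.2337,-6.9961) cross=-55.142
  mode - wants cross < 0 → take C=(4.2337,-6.9961) (cross=-55.142)
ex = (C−B)/|BC| = (0.8079,-0.5894); ey = (0.5894,0.8079)
P = B + -2.94·ex + 2.89·ey = (-4.5170,2.9649)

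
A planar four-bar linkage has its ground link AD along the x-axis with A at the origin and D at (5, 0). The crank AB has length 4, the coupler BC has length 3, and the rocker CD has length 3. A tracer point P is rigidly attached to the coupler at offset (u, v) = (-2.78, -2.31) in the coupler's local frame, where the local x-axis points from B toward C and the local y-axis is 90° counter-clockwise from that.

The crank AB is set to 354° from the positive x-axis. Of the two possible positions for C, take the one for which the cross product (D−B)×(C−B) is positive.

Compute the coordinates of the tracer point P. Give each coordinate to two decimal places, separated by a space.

6.80 -2.67

A=(0,0), D=(5.00,0)
B = A + 4.00·(cos354°, sin354°) = (3.9781, -0.4181)
|BD| = 1.1041
circle(B,3.00) ∩ circle(D,3.00): a=0.5521, h=2.9488
  candidates: C₊=(3.3724,2.5201) cross=3.256; C₋=(5.6057,-2.9382) cross=-3.256
  mode + wants cross > 0 → take C=(3.3724,2.5201) (cross=3.256)
ex = (C−B)/|BC| = (-0.2019,0.9794); ey = (-0.9794,-0.2019)
P = B + -2.78·ex + -2.31·ey = (6.8018,-2.6745)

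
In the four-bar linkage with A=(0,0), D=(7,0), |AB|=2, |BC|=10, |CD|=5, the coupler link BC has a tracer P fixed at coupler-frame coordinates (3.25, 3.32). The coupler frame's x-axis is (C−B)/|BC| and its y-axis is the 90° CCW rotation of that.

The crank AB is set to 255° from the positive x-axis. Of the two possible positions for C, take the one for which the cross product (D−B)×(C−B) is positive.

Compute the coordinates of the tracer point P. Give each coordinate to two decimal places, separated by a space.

A=(0,0), D=(7.00,0)
B = A + 2.00·(cos255°, sin255°) = (-0.5176, -1.9319)
|BD| = 7.7619
circle(B,10.00) ∩ circle(D,5.00): a=8.7122, h=4.9089
  candidates: C₊=(6.6987,4.9909) cross=38.102; C₋=(9.1422,-4.5178) cross=-38.102
  mode + wants cross > 0 → take C=(6.6987,4.9909) (cross=38.102)
ex = (C−B)/|BC| = (0.7216,0.6923); ey = (-0.6923,0.7216)
P = B + 3.25·ex + 3.32·ey = (-0.4707,2.7139)

-0.47 2.71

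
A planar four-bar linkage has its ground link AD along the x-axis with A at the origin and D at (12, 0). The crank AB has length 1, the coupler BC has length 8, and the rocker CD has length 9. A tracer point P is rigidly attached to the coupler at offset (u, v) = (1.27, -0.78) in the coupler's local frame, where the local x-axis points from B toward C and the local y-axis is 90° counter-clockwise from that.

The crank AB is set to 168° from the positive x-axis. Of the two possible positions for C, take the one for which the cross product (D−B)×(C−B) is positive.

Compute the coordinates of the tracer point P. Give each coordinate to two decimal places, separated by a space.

A=(0,0), D=(12.00,0)
B = A + 1.00·(cos168°, sin168°) = (-0.9781, 0.2079)
|BD| = 12.9798
circle(B,8.00) ∩ circle(D,9.00): a=5.8350, h=5.4729
  candidates: C₊=(4.9438,5.5866) cross=71.037; C₋=(4.7685,-5.3577) cross=-71.037
  mode + wants cross > 0 → take C=(4.9438,5.5866) (cross=71.037)
ex = (C−B)/|BC| = (0.7402,0.6723); ey = (-0.6723,0.7402)
P = B + 1.27·ex + -0.78·ey = (0.4864,0.4844)

0.49 0.48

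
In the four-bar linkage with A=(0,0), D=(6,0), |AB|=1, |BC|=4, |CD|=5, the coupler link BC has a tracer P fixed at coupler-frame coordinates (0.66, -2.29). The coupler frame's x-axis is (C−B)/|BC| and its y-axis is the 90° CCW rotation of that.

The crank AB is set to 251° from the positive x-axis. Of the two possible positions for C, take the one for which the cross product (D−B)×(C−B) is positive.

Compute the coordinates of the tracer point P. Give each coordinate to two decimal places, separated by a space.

1.99 -1.52

A=(0,0), D=(6.00,0)
B = A + 1.00·(cos251°, sin251°) = (-0.3256, -0.9455)
|BD| = 6.3958
circle(B,4.00) ∩ circle(D,5.00): a=2.4943, h=3.1270
  candidates: C₊=(1.6791,2.5159) cross=20.000; C₋=(2.6036,-3.6694) cross=-20.000
  mode + wants cross > 0 → take C=(1.6791,2.5159) (cross=20.000)
ex = (C−B)/|BC| = (0.5012,0.8654); ey = (-0.8654,0.5012)
P = B + 0.66·ex + -2.29·ey = (1.9869,-1.5221)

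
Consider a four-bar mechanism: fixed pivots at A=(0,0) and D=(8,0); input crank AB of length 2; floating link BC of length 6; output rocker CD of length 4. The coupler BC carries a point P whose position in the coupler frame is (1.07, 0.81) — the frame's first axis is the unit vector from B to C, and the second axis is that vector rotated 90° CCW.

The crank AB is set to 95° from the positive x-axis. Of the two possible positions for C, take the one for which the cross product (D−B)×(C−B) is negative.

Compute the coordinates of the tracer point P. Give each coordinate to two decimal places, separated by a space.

1.17 1.93

A=(0,0), D=(8.00,0)
B = A + 2.00·(cos95°, sin95°) = (-0.1743, 1.9924)
|BD| = 8.4136
circle(B,6.00) ∩ circle(D,4.00): a=5.3954, h=2.6249
  candidates: C₊=(5.6892,3.2650) cross=22.085; C₋=(4.4460,-1.8355) cross=-22.085
  mode - wants cross < 0 → take C=(4.4460,-1.8355) (cross=-22.085)
ex = (C−B)/|BC| = (0.7701,-0.6380); ey = (0.6380,0.7701)
P = B + 1.07·ex + 0.81·ey = (1.1664,1.9335)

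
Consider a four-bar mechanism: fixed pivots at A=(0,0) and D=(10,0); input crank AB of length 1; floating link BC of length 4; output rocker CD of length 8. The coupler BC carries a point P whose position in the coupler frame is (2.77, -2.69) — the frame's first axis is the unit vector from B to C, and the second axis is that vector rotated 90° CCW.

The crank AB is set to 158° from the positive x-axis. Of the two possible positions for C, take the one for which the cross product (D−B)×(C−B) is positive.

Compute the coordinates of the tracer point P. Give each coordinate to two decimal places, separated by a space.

2.86 -0.36

A=(0,0), D=(10.00,0)
B = A + 1.00·(cos158°, sin158°) = (-0.9272, 0.3746)
|BD| = 10.9336
circle(B,4.00) ∩ circle(D,8.00): a=3.2717, h=2.3013
  candidates: C₊=(2.4215,2.5624) cross=25.161; C₋=(2.2638,-2.0374) cross=-25.161
  mode + wants cross > 0 → take C=(2.4215,2.5624) (cross=25.161)
ex = (C−B)/|BC| = (0.8372,0.5470); ey = (-0.5470,0.8372)
P = B + 2.77·ex + -2.69·ey = (2.8631,-0.3623)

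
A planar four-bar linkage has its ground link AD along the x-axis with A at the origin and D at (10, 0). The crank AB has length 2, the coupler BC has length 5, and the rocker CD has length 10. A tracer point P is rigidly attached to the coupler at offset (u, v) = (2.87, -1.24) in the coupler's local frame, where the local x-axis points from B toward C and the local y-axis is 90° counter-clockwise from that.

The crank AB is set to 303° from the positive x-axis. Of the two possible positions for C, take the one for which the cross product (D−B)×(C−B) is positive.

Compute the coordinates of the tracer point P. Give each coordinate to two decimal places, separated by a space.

2.02 1.31

A=(0,0), D=(10.00,0)
B = A + 2.00·(cos303°, sin303°) = (1.0893, -1.6773)
|BD| = 9.0672
circle(B,5.00) ∩ circle(D,10.00): a=0.3978, h=4.9841
  candidates: C₊=(0.5582,3.2944) cross=45.192; C₋=(2.4023,-6.5019) cross=-45.192
  mode + wants cross > 0 → take C=(0.5582,3.2944) (cross=45.192)
ex = (C−B)/|BC| = (-0.1062,0.9943); ey = (-0.9943,-0.1062)
P = B + 2.87·ex + -1.24·ey = (2.0174,1.3081)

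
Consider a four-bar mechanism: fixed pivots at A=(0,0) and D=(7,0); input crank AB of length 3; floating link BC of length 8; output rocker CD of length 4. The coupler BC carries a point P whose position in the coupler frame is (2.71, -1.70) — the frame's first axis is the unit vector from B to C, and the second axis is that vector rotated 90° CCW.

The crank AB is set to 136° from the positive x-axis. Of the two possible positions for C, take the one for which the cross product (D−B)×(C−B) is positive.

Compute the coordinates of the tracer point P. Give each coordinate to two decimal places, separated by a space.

0.85 0.99

A=(0,0), D=(7.00,0)
B = A + 3.00·(cos136°, sin136°) = (-2.1580, 2.0840)
|BD| = 9.3921
circle(B,8.00) ∩ circle(D,4.00): a=7.2514, h=3.3789
  candidates: C₊=(5.6624,3.7697) cross=31.735; C₋=(4.1629,-2.8197) cross=-31.735
  mode + wants cross > 0 → take C=(5.6624,3.7697) (cross=31.735)
ex = (C−B)/|BC| = (0.9775,0.2107); ey = (-0.2107,0.9775)
P = B + 2.71·ex + -1.70·ey = (0.8494,0.9932)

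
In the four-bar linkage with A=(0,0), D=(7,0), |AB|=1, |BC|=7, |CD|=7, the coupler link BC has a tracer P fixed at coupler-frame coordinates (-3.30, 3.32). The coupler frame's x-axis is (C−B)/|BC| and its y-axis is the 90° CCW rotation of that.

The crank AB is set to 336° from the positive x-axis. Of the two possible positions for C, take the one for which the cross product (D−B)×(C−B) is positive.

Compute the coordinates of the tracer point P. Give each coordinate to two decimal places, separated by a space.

A=(0,0), D=(7.00,0)
B = A + 1.00·(cos336°, sin336°) = (0.9135, -0.4067)
|BD| = 6.1000
circle(B,7.00) ∩ circle(D,7.00): a=3.0500, h=6.3006
  candidates: C₊=(3.5367,6.0832) cross=38.434; C₋=(4.3769,-6.4899) cross=-38.434
  mode + wants cross > 0 → take C=(3.5367,6.0832) (cross=38.434)
ex = (C−B)/|BC| = (0.3747,0.9271); ey = (-0.9271,0.3747)
P = B + -3.30·ex + 3.32·ey = (-3.4012,-2.2222)

-3.40 -2.22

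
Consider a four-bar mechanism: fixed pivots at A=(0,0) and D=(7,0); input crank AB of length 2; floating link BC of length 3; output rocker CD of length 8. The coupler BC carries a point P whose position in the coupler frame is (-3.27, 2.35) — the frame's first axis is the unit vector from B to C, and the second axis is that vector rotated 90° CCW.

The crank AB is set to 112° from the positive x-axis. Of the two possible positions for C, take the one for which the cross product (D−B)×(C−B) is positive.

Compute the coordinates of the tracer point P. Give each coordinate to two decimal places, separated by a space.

A=(0,0), D=(7.00,0)
B = A + 2.00·(cos112°, sin112°) = (-0.7492, 1.8544)
|BD| = 7.9680
circle(B,3.00) ∩ circle(D,8.00): a=0.5327, h=2.9523
  candidates: C₊=(0.4559,4.6017) cross=23.524; C₋=(-0.9182,-1.1409) cross=-23.524
  mode + wants cross > 0 → take C=(0.4559,4.6017) (cross=23.524)
ex = (C−B)/|BC| = (0.4017,0.9158); ey = (-0.9158,0.4017)
P = B + -3.27·ex + 2.35·ey = (-4.2149,-0.1961)

-4.21 -0.20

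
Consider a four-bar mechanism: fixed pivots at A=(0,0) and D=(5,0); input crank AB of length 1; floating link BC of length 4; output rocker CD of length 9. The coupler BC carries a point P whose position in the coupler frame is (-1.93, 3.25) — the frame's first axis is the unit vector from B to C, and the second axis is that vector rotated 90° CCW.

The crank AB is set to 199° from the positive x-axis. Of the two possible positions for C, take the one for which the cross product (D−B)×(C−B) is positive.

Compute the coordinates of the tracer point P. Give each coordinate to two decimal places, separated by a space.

A=(0,0), D=(5.00,0)
B = A + 1.00·(cos199°, sin199°) = (-0.9455, -0.3256)
|BD| = 5.9544
circle(B,4.00) ∩ circle(D,9.00): a=-2.4809, h=3.1377
  candidates: C₊=(-3.5943,2.6718) cross=18.683; C₋=(-3.2512,-3.5942) cross=-18.683
  mode + wants cross > 0 → take C=(-3.5943,2.6718) (cross=18.683)
ex = (C−B)/|BC| = (-0.6622,0.7493); ey = (-0.7493,-0.6622)
P = B + -1.93·ex + 3.25·ey = (-2.1028,-3.9239)

-2.10 -3.92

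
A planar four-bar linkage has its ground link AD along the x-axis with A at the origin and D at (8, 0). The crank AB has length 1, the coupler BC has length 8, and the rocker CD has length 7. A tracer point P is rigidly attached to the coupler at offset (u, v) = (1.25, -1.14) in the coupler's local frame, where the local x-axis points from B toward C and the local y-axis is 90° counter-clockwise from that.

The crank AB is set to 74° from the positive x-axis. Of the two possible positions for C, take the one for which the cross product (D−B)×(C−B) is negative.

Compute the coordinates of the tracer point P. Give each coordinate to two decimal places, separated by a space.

-0.08 -0.69

A=(0,0), D=(8.00,0)
B = A + 1.00·(cos74°, sin74°) = (0.2756, 0.9613)
|BD| = 7.7839
circle(B,8.00) ∩ circle(D,7.00): a=4.8555, h=6.3580
  candidates: C₊=(5.8791,6.6710) cross=49.490; C₋=(4.3088,-5.9477) cross=-49.490
  mode - wants cross < 0 → take C=(4.3088,-5.9477) (cross=-49.490)
ex = (C−B)/|BC| = (0.5041,-0.8636); ey = (0.8636,0.5041)
P = B + 1.25·ex + -1.14·ey = (-0.0787,-0.6930)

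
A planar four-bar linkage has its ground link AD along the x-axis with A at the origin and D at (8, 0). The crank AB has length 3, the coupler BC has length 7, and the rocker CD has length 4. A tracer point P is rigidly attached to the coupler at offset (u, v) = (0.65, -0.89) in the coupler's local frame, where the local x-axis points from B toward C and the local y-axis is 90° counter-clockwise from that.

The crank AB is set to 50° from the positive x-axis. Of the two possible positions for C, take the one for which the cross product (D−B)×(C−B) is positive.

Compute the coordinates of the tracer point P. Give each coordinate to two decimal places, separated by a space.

2.77 1.58

A=(0,0), D=(8.00,0)
B = A + 3.00·(cos50°, sin50°) = (1.9284, 2.2981)
|BD| = 6.4920
circle(B,7.00) ∩ circle(D,4.00): a=5.7876, h=3.9375
  candidates: C₊=(8.7350,3.9319) cross=25.562; C₋=(5.9473,-3.4332) cross=-25.562
  mode + wants cross > 0 → take C=(8.7350,3.9319) (cross=25.562)
ex = (C−B)/|BC| = (0.9724,0.2334); ey = (-0.2334,0.9724)
P = B + 0.65·ex + -0.89·ey = (2.7681,1.5844)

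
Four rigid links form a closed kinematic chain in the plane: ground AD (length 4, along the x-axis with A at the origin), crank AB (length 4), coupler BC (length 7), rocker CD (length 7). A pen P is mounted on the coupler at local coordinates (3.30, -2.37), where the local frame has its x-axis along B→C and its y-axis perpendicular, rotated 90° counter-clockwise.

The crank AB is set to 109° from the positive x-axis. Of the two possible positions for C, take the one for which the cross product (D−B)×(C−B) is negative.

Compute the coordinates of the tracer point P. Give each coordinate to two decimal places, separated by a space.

A=(0,0), D=(4.00,0)
B = A + 4.00·(cos109°, sin109°) = (-1.3023, 3.7821)
|BD| = 6.5129
circle(B,7.00) ∩ circle(D,7.00): a=3.2565, h=6.1964
  candidates: C₊=(4.9471,6.9356) cross=40.357; C₋=(-2.2494,-3.1536) cross=-40.357
  mode - wants cross < 0 → take C=(-2.2494,-3.1536) (cross=-40.357)
ex = (C−B)/|BC| = (-0.1353,-0.9908); ey = (0.9908,-0.1353)
P = B + 3.30·ex + -2.37·ey = (-4.0970,0.8331)

-4.10 0.83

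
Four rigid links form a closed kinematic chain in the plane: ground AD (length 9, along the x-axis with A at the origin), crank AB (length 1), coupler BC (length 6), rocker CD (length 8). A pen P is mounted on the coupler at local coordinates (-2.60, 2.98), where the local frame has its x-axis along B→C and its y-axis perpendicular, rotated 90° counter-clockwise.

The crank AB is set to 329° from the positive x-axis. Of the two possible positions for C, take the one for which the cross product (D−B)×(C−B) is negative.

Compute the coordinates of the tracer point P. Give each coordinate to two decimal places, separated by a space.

A=(0,0), D=(9.00,0)
B = A + 1.00·(cos329°, sin329°) = (0.8572, -0.5150)
|BD| = 8.1591
circle(B,6.00) ∩ circle(D,8.00): a=2.3637, h=5.5148
  candidates: C₊=(2.8680,5.1380) cross=44.996; C₋=(3.5642,-5.8696) cross=-44.996
  mode - wants cross < 0 → take C=(3.5642,-5.8696) (cross=-44.996)
ex = (C−B)/|BC| = (0.4512,-0.8924); ey = (0.8924,0.4512)
P = B + -2.60·ex + 2.98·ey = (2.3435,3.1498)

2.34 3.15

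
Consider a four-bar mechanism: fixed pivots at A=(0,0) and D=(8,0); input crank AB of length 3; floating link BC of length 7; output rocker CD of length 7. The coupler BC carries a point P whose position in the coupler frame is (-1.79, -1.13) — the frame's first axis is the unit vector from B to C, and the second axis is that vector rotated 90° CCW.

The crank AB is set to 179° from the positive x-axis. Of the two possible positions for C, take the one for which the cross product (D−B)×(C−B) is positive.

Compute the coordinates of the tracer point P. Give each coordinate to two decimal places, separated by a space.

A=(0,0), D=(8.00,0)
B = A + 3.00·(cos179°, sin179°) = (-2.9995, 0.0524)
|BD| = 10.9997
circle(B,7.00) ∩ circle(D,7.00): a=5.4998, h=4.3303
  candidates: C₊=(2.5208,4.3565) cross=47.632; C₋=(2.4796,-4.3041) cross=-47.632
  mode + wants cross > 0 → take C=(2.5208,4.3565) (cross=47.632)
ex = (C−B)/|BC| = (0.7886,0.6149); ey = (-0.6149,0.7886)
P = B + -1.79·ex + -1.13·ey = (-3.7164,-1.9394)

-3.72 -1.94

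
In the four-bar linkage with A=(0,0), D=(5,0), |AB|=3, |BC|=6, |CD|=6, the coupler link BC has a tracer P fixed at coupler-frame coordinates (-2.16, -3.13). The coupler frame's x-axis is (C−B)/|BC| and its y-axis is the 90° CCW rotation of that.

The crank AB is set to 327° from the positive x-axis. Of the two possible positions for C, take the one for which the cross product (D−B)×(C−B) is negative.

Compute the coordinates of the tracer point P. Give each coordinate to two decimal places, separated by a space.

A=(0,0), D=(5.00,0)
B = A + 3.00·(cos327°, sin327°) = (2.5160, -1.6339)
|BD| = 2.9732
circle(B,6.00) ∩ circle(D,6.00): a=1.4866, h=5.8129
  candidates: C₊=(0.5635,4.0395) cross=17.283; C₋=(6.9525,-5.6734) cross=-17.283
  mode - wants cross < 0 → take C=(6.9525,-5.6734) (cross=-17.283)
ex = (C−B)/|BC| = (0.7394,-0.6733); ey = (0.6733,0.7394)
P = B + -2.16·ex + -3.13·ey = (-1.1884,-2.4941)

-1.19 -2.49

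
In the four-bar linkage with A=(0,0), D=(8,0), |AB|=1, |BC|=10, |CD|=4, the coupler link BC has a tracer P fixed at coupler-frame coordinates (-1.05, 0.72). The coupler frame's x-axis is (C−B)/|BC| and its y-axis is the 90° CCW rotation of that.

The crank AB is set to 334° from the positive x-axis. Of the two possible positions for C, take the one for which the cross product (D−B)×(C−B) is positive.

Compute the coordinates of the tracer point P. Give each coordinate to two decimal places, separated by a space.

A=(0,0), D=(8.00,0)
B = A + 1.00·(cos334°, sin334°) = (0.8988, -0.4384)
|BD| = 7.1147
circle(B,10.00) ∩ circle(D,4.00): a=9.4606, h=3.2399
  candidates: C₊=(10.1418,3.3783) cross=23.051; C₋=(10.5411,-3.0892) cross=-23.051
  mode + wants cross > 0 → take C=(10.1418,3.3783) (cross=23.051)
ex = (C−B)/|BC| = (0.9243,0.3817); ey = (-0.3817,0.9243)
P = B + -1.05·ex + 0.72·ey = (-0.3465,-0.1736)

-0.35 -0.17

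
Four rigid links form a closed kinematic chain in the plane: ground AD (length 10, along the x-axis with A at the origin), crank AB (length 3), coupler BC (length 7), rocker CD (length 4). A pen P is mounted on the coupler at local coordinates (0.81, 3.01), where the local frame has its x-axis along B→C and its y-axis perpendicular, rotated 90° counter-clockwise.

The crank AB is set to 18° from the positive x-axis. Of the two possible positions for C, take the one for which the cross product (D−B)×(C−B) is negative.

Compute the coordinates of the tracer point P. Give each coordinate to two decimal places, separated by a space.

5.41 2.71

A=(0,0), D=(10.00,0)
B = A + 3.00·(cos18°, sin18°) = (2.8532, 0.9271)
|BD| = 7.2067
circle(B,7.00) ∩ circle(D,4.00): a=5.8929, h=3.7781
  candidates: C₊=(9.1831,3.9157) cross=27.228; C₋=(8.2111,-3.5777) cross=-27.228
  mode - wants cross < 0 → take C=(8.2111,-3.5777) (cross=-27.228)
ex = (C−B)/|BC| = (0.7654,-0.6435); ey = (0.6435,0.7654)
P = B + 0.81·ex + 3.01·ey = (5.4102,2.7097)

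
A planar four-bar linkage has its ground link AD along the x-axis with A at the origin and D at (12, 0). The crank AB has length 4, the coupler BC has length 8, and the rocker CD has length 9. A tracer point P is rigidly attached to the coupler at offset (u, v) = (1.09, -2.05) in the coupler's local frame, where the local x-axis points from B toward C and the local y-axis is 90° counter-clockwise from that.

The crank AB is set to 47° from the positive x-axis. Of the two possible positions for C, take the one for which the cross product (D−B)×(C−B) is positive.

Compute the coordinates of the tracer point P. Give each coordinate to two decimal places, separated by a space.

A=(0,0), D=(12.00,0)
B = A + 4.00·(cos47°, sin47°) = (2.7280, 2.9254)
|BD| = 9.7226
circle(B,8.00) ∩ circle(D,9.00): a=3.9870, h=6.9357
  candidates: C₊=(8.6171,8.3400) cross=67.433; C₋=(4.4434,-4.8885) cross=-67.433
  mode + wants cross > 0 → take C=(8.6171,8.3400) (cross=67.433)
ex = (C−B)/|BC| = (0.7361,0.6768); ey = (-0.6768,0.7361)
P = B + 1.09·ex + -2.05·ey = (4.9179,2.1541)

4.92 2.15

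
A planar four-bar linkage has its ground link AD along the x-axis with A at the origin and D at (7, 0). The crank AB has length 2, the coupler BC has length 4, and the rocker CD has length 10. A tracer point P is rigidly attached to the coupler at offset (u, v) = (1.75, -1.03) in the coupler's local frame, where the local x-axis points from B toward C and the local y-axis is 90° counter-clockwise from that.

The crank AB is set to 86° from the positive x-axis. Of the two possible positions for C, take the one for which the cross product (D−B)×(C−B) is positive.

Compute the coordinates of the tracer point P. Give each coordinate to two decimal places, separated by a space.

A=(0,0), D=(7.00,0)
B = A + 2.00·(cos86°, sin86°) = (0.1395, 1.9951)
|BD| = 7.1447
circle(B,4.00) ∩ circle(D,10.00): a=-2.3061, h=3.2683
  candidates: C₊=(-1.1622,5.7774) cross=23.351; C₋=(-2.9875,-0.4992) cross=-23.351
  mode + wants cross > 0 → take C=(-1.1622,5.7774) (cross=23.351)
ex = (C−B)/|BC| = (-0.3254,0.9456); ey = (-0.9456,-0.3254)
P = B + 1.75·ex + -1.03·ey = (0.5439,3.9851)

0.54 3.99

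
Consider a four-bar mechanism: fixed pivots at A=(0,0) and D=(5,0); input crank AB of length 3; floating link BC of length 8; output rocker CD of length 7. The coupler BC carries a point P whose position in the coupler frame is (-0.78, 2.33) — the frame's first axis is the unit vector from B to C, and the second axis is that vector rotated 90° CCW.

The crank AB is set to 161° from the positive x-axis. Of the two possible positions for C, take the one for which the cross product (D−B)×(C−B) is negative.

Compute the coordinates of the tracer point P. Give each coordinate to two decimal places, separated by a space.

A=(0,0), D=(5.00,0)
B = A + 3.00·(cos161°, sin161°) = (-2.8366, 0.9767)
|BD| = 7.8972
circle(B,8.00) ∩ circle(D,7.00): a=4.8983, h=6.3251
  candidates: C₊=(2.8064,6.6474) cross=49.950; C₋=(1.2419,-5.9056) cross=-49.950
  mode - wants cross < 0 → take C=(1.2419,-5.9056) (cross=-49.950)
ex = (C−B)/|BC| = (0.5098,-0.8603); ey = (0.8603,0.5098)
P = B + -0.78·ex + 2.33·ey = (-1.2297,2.8356)

-1.23 2.84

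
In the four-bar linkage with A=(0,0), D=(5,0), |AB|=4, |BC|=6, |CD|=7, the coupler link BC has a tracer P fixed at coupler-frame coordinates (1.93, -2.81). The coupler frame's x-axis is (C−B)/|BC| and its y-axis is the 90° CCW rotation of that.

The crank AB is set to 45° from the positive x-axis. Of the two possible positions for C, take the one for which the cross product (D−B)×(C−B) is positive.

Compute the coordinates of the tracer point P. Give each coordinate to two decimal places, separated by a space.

A=(0,0), D=(5.00,0)
B = A + 4.00·(cos45°, sin45°) = (2.8284, 2.8284)
|BD| = 3.5659
circle(B,6.00) ∩ circle(D,7.00): a=-0.0399, h=5.9999
  candidates: C₊=(7.5632,6.5138) cross=21.395; C₋=(-1.9549,-0.7938) cross=-21.395
  mode + wants cross > 0 → take C=(7.5632,6.5138) (cross=21.395)
ex = (C−B)/|BC| = (0.7891,0.6142); ey = (-0.6142,0.7891)
P = B + 1.93·ex + -2.81·ey = (6.0774,1.7965)

6.08 1.80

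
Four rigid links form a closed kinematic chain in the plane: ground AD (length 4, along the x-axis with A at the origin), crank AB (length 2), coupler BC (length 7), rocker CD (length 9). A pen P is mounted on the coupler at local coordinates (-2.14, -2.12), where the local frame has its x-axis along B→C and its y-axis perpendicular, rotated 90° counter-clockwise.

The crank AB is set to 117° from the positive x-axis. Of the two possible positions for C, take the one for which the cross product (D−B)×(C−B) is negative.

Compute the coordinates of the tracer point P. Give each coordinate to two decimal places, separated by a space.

A=(0,0), D=(4.00,0)
B = A + 2.00·(cos117°, sin117°) = (-0.9080, 1.7820)
|BD| = 5.2215
circle(B,7.00) ∩ circle(D,9.00): a=-0.4535, h=6.9853
  candidates: C₊=(1.0497,8.5027) cross=36.474; C₋=(-3.7183,-4.6291) cross=-36.474
  mode - wants cross < 0 → take C=(-3.7183,-4.6291) (cross=-36.474)
ex = (C−B)/|BC| = (-0.4015,-0.9159); ey = (0.9159,-0.4015)
P = B + -2.14·ex + -2.12·ey = (-1.9905,4.5931)

-1.99 4.59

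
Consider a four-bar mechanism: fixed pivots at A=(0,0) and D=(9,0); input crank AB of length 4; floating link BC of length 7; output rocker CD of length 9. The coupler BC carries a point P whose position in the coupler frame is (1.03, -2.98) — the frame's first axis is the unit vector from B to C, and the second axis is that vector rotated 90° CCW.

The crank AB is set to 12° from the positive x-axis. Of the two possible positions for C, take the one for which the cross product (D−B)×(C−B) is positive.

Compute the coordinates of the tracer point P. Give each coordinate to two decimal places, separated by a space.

6.97 1.60

A=(0,0), D=(9.00,0)
B = A + 4.00·(cos12°, sin12°) = (3.9126, 0.8316)
|BD| = 5.1549
circle(B,7.00) ∩ circle(D,9.00): a=-0.5264, h=6.9802
  candidates: C₊=(4.5192,7.8053) cross=35.982; C₋=(2.2670,-5.9722) cross=-35.982
  mode + wants cross > 0 → take C=(4.5192,7.8053) (cross=35.982)
ex = (C−B)/|BC| = (0.0867,0.9962); ey = (-0.9962,0.0867)
P = B + 1.03·ex + -2.98·ey = (6.9706,1.5995)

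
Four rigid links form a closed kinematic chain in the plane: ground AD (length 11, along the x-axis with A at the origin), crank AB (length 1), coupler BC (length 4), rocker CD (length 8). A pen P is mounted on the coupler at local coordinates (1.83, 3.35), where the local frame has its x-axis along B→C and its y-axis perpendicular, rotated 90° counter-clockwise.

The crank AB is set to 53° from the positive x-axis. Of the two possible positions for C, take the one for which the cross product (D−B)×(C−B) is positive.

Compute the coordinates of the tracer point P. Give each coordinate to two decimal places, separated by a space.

-0.08 4.56

A=(0,0), D=(11.00,0)
B = A + 1.00·(cos53°, sin53°) = (0.6018, 0.7986)
|BD| = 10.4288
circle(B,4.00) ∩ circle(D,8.00): a=2.9131, h=2.7412
  candidates: C₊=(3.7163,3.3087) cross=28.587; C₋=(3.2964,-2.1576) cross=-28.587
  mode + wants cross > 0 → take C=(3.7163,3.3087) (cross=28.587)
ex = (C−B)/|BC| = (0.7786,0.6275); ey = (-0.6275,0.7786)
P = B + 1.83·ex + 3.35·ey = (-0.0755,4.5553)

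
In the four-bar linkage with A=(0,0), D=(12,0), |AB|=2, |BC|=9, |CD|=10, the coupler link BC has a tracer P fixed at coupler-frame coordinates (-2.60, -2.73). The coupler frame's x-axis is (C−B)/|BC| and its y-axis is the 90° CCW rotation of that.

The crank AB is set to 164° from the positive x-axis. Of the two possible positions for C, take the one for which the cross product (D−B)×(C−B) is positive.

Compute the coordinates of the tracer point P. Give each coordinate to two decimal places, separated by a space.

A=(0,0), D=(12.00,0)
B = A + 2.00·(cos164°, sin164°) = (-1.9225, 0.5513)
|BD| = 13.9334
circle(B,9.00) ∩ circle(D,10.00): a=6.2849, h=6.4420
  candidates: C₊=(4.6123,6.7396) cross=89.760; C₋=(4.1026,-6.1344) cross=-89.760
  mode + wants cross > 0 → take C=(4.6123,6.7396) (cross=89.760)
ex = (C−B)/|BC| = (0.7261,0.6876); ey = (-0.6876,0.7261)
P = B + -2.60·ex + -2.73·ey = (-1.9332,-3.2187)

-1.93 -3.22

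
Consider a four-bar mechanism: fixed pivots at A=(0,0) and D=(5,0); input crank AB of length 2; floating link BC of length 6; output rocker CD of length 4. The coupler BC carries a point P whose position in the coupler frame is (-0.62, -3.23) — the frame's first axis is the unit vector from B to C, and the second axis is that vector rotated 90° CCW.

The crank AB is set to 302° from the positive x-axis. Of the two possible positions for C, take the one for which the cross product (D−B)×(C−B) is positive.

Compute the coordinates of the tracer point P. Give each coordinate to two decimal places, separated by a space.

3.73 -3.62

A=(0,0), D=(5.00,0)
B = A + 2.00·(cos302°, sin302°) = (1.0598, -1.6961)
|BD| = 4.2897
circle(B,6.00) ∩ circle(D,4.00): a=4.4760, h=3.9957
  candidates: C₊=(3.5913,3.7437) cross=17.140; C₋=(6.7510,-3.5964) cross=-17.140
  mode + wants cross > 0 → take C=(3.5913,3.7437) (cross=17.140)
ex = (C−B)/|BC| = (0.4219,0.9066); ey = (-0.9066,0.4219)
P = B + -0.62·ex + -3.23·ey = (3.7267,-3.6210)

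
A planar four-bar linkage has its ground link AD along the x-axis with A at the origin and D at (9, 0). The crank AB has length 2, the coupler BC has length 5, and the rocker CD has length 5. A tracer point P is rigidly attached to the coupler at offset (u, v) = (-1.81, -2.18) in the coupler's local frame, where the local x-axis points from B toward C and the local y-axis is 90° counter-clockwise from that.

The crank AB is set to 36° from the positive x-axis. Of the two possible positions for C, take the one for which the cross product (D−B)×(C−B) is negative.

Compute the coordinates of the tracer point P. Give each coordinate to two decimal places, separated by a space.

-1.22 1.19

A=(0,0), D=(9.00,0)
B = A + 2.00·(cos36°, sin36°) = (1.6180, 1.1756)
|BD| = 7.4750
circle(B,5.00) ∩ circle(D,5.00): a=3.7375, h=3.3213
  candidates: C₊=(5.8314,3.8678) cross=24.827; C₋=(4.7867,-2.6922) cross=-24.827
  mode - wants cross < 0 → take C=(4.7867,-2.6922) (cross=-24.827)
ex = (C−B)/|BC| = (0.6337,-0.7736); ey = (0.7736,0.6337)
P = B + -1.81·ex + -2.18·ey = (-1.2154,1.1942)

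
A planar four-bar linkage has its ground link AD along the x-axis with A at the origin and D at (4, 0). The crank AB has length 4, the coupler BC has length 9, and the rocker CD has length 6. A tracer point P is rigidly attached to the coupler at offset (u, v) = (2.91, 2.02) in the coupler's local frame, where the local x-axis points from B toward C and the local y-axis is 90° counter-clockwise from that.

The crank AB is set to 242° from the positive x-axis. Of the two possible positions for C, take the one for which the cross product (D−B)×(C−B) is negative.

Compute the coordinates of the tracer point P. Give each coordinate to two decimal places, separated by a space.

1.36 -2.09

A=(0,0), D=(4.00,0)
B = A + 4.00·(cos242°, sin242°) = (-1.8779, -3.5318)
|BD| = 6.8573
circle(B,9.00) ∩ circle(D,6.00): a=6.7098, h=5.9982
  candidates: C₊=(0.7843,5.0655) cross=41.132; C₋=(6.9629,-5.2174) cross=-41.132
  mode - wants cross < 0 → take C=(6.9629,-5.2174) (cross=-41.132)
ex = (C−B)/|BC| = (0.9823,-0.1873); ey = (0.1873,0.9823)
P = B + 2.91·ex + 2.02·ey = (1.3589,-2.0926)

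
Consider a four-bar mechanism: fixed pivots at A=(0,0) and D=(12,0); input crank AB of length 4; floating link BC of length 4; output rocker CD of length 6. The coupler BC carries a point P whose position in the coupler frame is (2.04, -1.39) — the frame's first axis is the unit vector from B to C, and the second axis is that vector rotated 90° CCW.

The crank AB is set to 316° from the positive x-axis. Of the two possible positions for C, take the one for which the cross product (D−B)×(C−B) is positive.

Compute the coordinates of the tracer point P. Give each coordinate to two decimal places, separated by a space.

A=(0,0), D=(12.00,0)
B = A + 4.00·(cos316°, sin316°) = (2.8774, -2.7786)
|BD| = 9.5364
circle(B,4.00) ∩ circle(D,6.00): a=3.7196, h=1.4712
  candidates: C₊=(6.0069,-0.2874) cross=14.030; C₋=(6.8642,-3.1023) cross=-14.030
  mode + wants cross > 0 → take C=(6.0069,-0.2874) (cross=14.030)
ex = (C−B)/|BC| = (0.7824,0.6228); ey = (-0.6228,0.7824)
P = B + 2.04·ex + -1.39·ey = (5.3391,-2.5956)

5.34 -2.60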